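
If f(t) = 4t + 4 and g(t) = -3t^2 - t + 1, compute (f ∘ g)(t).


Substitute g(t) into f:
f(g(t)) = 4*(-3t^2 - t + 1) + 4
Expand and combine: -12t^2 - 4t + 8


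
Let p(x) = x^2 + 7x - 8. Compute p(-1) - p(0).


p(-1) = -14
p(0) = -8
p(-1) - p(0) = -14 + 8 = -6


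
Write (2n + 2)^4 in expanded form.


Expand (2n + 2)^4 by repeated multiplication:
  (2n + 2)^2 = 4n^2 + 8n + 4
  (2n + 2)^3 = 8n^3 + 24n^2 + 24n + 8
= 16n^4 + 64n^3 + 96n^2 + 64n + 16


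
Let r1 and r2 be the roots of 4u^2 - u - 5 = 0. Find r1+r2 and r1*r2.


For au^2+bu+c=0: sum = -b/a, product = c/a.
a=4, b=-1, c=-5
Sum = -(-1)/4 = 1/4
Product = (-5)/4 = -5/4


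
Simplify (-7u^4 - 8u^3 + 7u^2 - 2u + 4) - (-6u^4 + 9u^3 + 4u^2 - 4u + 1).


Distribute the minus sign:
  (-7u^4 - 8u^3 + 7u^2 - 2u + 4)
- (-6u^4 + 9u^3 + 4u^2 - 4u + 1)
Negate second polynomial: 6u^4 - 9u^3 - 4u^2 + 4u - 1
Add: -u^4 - 17u^3 + 3u^2 + 2u + 3


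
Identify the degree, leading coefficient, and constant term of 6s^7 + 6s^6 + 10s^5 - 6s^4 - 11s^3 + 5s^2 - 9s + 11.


Highest power of s is 7, with coefficient 6. Constant term is 11.
Degree = 7, leading coefficient = 6, constant term = 11


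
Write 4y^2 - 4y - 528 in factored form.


Roots satisfy r1 + r2 = -b/a = 1 and r1*r2 = c/a = -132.
So r1 = 12, r2 = -11.
4y^2 - 4y - 528 = 4(y - r1)(y - r2) = 4(y - 12)(y + 11)


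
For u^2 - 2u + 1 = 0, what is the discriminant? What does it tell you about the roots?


D = b^2 - 4ac = (-2)^2 - 4(1)(1) = 4 - 4 = 0
Since D = 0: one repeated real root


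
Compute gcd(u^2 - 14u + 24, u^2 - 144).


Factor each:
  u^2 - 14u + 24 = (u - 12)(u - 2)
  u^2 - 144 = (u - 12)(u + 12)
Common monic factor: u - 12


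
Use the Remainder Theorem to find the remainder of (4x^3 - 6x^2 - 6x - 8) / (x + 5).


By the Remainder Theorem, the remainder equals p(-5):
  4*(-5)^3 = -500
  -6*(-5)^2 = -150
  -6*(-5)^1 = 30
  constant: -8
Sum: -500 - 150 + 30 - 8 = -628


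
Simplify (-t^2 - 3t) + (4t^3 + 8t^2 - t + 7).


Align terms by degree and add:
  -t^2 - 3t
+ 4t^3 + 8t^2 - t + 7
= 4t^3 + 7t^2 - 4t + 7


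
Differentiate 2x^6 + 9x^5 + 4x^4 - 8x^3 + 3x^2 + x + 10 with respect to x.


Apply the power rule term by term:
  d/dx(2x^6) = 12x^5
  d/dx(9x^5) = 45x^4
  d/dx(4x^4) = 16x^3
  d/dx(-8x^3) = -24x^2
  d/dx(3x^2) = 6x
  d/dx(x) = 1
  d/dx(10) = 0
p'(x) = 12x^5 + 45x^4 + 16x^3 - 24x^2 + 6x + 1


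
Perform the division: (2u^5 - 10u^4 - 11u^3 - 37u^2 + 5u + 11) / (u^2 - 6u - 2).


(2u^5 - 10u^4 - 11u^3 - 37u^2 + 5u + 11) / (u^2 - 6u - 2)
Step 1: 2u^3 * (u^2 - 6u - 2) = 2u^5 - 12u^4 - 4u^3; subtract.
Step 2: 2u^2 * (u^2 - 6u - 2) = 2u^4 - 12u^3 - 4u^2; subtract.
Step 3: 5u * (u^2 - 6u - 2) = 5u^3 - 30u^2 - 10u; subtract.
Step 4: -3 * (u^2 - 6u - 2) = -3u^2 + 18u + 6; subtract.
Quotient: 2u^3 + 2u^2 + 5u - 3, Remainder: -3u + 5


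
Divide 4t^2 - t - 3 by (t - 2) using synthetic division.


Synthetic division with c = 2. Coefficients: 4, -1, -3
Bring down 4.
  4 * 2 = 8; 8 - 1 = 7
  7 * 2 = 14; 14 - 3 = 11
Quotient: 4t + 7, Remainder: 11


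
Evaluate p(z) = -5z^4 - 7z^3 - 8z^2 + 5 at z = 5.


Using direct substitution:
  -5 * (5)^4 = -3125
  -7 * (5)^3 = -875
  -8 * (5)^2 = -200
  0 * (5)^1 = 0
  constant: 5
Sum = -3125 - 875 - 200 + 0 + 5 = -4195


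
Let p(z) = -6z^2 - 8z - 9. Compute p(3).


Using direct substitution:
  -6 * (3)^2 = -54
  -8 * (3)^1 = -24
  constant: -9
Sum = -54 - 24 - 9 = -87


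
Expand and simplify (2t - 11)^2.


Expand (2t - 11)^2 by repeated multiplication:
= 4t^2 - 44t + 121


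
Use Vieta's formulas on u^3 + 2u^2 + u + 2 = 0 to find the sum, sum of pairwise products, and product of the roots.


Monic cubic u^3+bu^2+cu+d=0: sum=-b, pairwise sum=c, product=-d.
b=2, c=1, d=2
r1+r2+r3 = -2
r1r2+r1r3+r2r3 = 1
r1r2r3 = -2


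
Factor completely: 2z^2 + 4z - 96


Roots satisfy r1 + r2 = -b/a = -2 and r1*r2 = c/a = -48.
So r1 = -8, r2 = 6.
2z^2 + 4z - 96 = 2(z - r1)(z - r2) = 2(z + 8)(z - 6)


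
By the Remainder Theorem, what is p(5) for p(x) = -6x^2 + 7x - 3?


By the Remainder Theorem, the remainder equals p(5):
  -6*(5)^2 = -150
  7*(5)^1 = 35
  constant: -3
Sum: -150 + 35 - 3 = -118


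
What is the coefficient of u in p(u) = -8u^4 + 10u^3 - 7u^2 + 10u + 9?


Read off the coefficient of u: 10


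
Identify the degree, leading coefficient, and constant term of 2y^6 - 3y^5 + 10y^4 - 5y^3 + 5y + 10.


Highest power of y is 6, with coefficient 2. Constant term is 10.
Degree = 6, leading coefficient = 2, constant term = 10


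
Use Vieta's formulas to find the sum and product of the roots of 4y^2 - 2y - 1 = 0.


For ay^2+by+c=0: sum = -b/a, product = c/a.
a=4, b=-2, c=-1
Sum = -(-2)/4 = 1/2
Product = (-1)/4 = -1/4


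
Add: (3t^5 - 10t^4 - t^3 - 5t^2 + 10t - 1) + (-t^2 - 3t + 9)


Align terms by degree and add:
  3t^5 - 10t^4 - t^3 - 5t^2 + 10t - 1
  -t^2 - 3t + 9
= 3t^5 - 10t^4 - t^3 - 6t^2 + 7t + 8


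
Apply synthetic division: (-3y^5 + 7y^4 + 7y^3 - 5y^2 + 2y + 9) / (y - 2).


Synthetic division with c = 2. Coefficients: -3, 7, 7, -5, 2, 9
Bring down -3.
  -3 * 2 = -6; -6 + 7 = 1
  1 * 2 = 2; 2 + 7 = 9
  9 * 2 = 18; 18 - 5 = 13
  13 * 2 = 26; 26 + 2 = 28
  28 * 2 = 56; 56 + 9 = 65
Quotient: -3y^4 + y^3 + 9y^2 + 13y + 28, Remainder: 65


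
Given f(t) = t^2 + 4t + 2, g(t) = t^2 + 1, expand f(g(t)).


Substitute g(t) into f:
f(g(t)) = 1*(t^2 + 1)^2 + 4*(t^2 + 1) + 2
(t^2 + 1)^2 = t^4 + 2t^2 + 1
Expand and combine: t^4 + 6t^2 + 7


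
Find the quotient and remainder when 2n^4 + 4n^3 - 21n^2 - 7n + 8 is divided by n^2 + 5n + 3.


(2n^4 + 4n^3 - 21n^2 - 7n + 8) / (n^2 + 5n + 3)
Step 1: 2n^2 * (n^2 + 5n + 3) = 2n^4 + 10n^3 + 6n^2; subtract.
Step 2: -6n * (n^2 + 5n + 3) = -6n^3 - 30n^2 - 18n; subtract.
Step 3: 3 * (n^2 + 5n + 3) = 3n^2 + 15n + 9; subtract.
Quotient: 2n^2 - 6n + 3, Remainder: -4n - 1


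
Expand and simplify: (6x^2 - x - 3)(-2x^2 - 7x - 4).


Distribute each term of the first polynomial:
  (6x^2)(-2x^2 - 7x - 4) = -12x^4 - 42x^3 - 24x^2
  (-x)(-2x^2 - 7x - 4) = 2x^3 + 7x^2 + 4x
  (-3)(-2x^2 - 7x - 4) = 6x^2 + 21x + 12
Sum: -12x^4 - 40x^3 - 11x^2 + 25x + 12


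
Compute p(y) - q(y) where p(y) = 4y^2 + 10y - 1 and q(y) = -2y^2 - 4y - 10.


Distribute the minus sign:
  (4y^2 + 10y - 1)
- (-2y^2 - 4y - 10)
Negate second polynomial: 2y^2 + 4y + 10
Add: 6y^2 + 14y + 9


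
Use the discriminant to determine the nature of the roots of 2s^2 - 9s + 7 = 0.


D = b^2 - 4ac = (-9)^2 - 4(2)(7) = 81 - 56 = 25
Since D > 0: two distinct rational roots


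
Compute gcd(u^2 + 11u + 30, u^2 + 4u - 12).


Factor each:
  u^2 + 11u + 30 = (u + 6)(u + 5)
  u^2 + 4u - 12 = (u + 6)(u - 2)
Common monic factor: u + 6


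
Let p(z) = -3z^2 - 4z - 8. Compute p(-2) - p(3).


p(-2) = -12
p(3) = -47
p(-2) - p(3) = -12 + 47 = 35


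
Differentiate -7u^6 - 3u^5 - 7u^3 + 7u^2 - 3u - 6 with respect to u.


Apply the power rule term by term:
  d/du(-7u^6) = -42u^5
  d/du(-3u^5) = -15u^4
  d/du(-7u^3) = -21u^2
  d/du(7u^2) = 14u
  d/du(-3u) = -3
  d/du(-6) = 0
p'(u) = -42u^5 - 15u^4 - 21u^2 + 14u - 3


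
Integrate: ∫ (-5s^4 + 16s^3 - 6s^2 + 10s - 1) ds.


Reverse power rule on each term:
  ∫ -5s^4 ds = -s^5
  ∫ 16s^3 ds = 4s^4
  ∫ -6s^2 ds = -2s^3
  ∫ 10s ds = 5s^2
  ∫ -1 ds = -s
F(s) = -s^5 + 4s^4 - 2s^3 + 5s^2 - s + C


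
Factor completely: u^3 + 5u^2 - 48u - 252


Try integer roots (divisors of -252). u=7: p(7)=0.
Divide out (u - 7): quotient is u^2 + 12u + 36.
Factor the quadratic: (u + 6)(u + 6)
Result: (u - 7)(u + 6)(u + 6)


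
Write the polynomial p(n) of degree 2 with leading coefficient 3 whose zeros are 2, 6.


p(n) = 3(n - 2)(n - 6)
Expand: 3n^2 - 24n + 36


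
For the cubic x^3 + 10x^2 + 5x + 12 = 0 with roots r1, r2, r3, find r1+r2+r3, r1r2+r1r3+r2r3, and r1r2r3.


Monic cubic x^3+bx^2+cx+d=0: sum=-b, pairwise sum=c, product=-d.
b=10, c=5, d=12
r1+r2+r3 = -10
r1r2+r1r3+r2r3 = 5
r1r2r3 = -12


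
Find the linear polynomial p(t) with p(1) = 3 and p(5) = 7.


p(t) = mt + b. Using p(1)=3, p(5)=7:
m = (3 - 7)/(1 - 5) = -4/-4 = 1
b = 3 - m*(1) = 3 - 1 = 2
p(t) = t + 2


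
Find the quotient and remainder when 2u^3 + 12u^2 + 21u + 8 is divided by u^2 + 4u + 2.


(2u^3 + 12u^2 + 21u + 8) / (u^2 + 4u + 2)
Step 1: 2u * (u^2 + 4u + 2) = 2u^3 + 8u^2 + 4u; subtract.
Step 2: 4 * (u^2 + 4u + 2) = 4u^2 + 16u + 8; subtract.
Quotient: 2u + 4, Remainder: u


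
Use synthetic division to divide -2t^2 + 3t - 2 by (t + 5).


Synthetic division with c = -5. Coefficients: -2, 3, -2
Bring down -2.
  -2 * -5 = 10; 10 + 3 = 13
  13 * -5 = -65; -65 - 2 = -67
Quotient: -2t + 13, Remainder: -67


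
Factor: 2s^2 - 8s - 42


Roots satisfy r1 + r2 = -b/a = 4 and r1*r2 = c/a = -21.
So r1 = -3, r2 = 7.
2s^2 - 8s - 42 = 2(s - r1)(s - r2) = 2(s + 3)(s - 7)


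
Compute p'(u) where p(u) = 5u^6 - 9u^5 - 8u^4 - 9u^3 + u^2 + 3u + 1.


Apply the power rule term by term:
  d/du(5u^6) = 30u^5
  d/du(-9u^5) = -45u^4
  d/du(-8u^4) = -32u^3
  d/du(-9u^3) = -27u^2
  d/du(u^2) = 2u
  d/du(3u) = 3
  d/du(1) = 0
p'(u) = 30u^5 - 45u^4 - 32u^3 - 27u^2 + 2u + 3


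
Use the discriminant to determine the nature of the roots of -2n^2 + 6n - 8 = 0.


D = b^2 - 4ac = (6)^2 - 4(-2)(-8) = 36 - 64 = -28
Since D < 0: two complex conjugate roots (no real roots)


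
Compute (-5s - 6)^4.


Expand (-5s - 6)^4 by repeated multiplication:
  (-5s - 6)^2 = 25s^2 + 60s + 36
  (-5s - 6)^3 = -125s^3 - 450s^2 - 540s - 216
= 625s^4 + 3000s^3 + 5400s^2 + 4320s + 1296


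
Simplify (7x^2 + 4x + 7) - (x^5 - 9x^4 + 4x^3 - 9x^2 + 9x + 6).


Distribute the minus sign:
  (7x^2 + 4x + 7)
- (x^5 - 9x^4 + 4x^3 - 9x^2 + 9x + 6)
Negate second polynomial: -x^5 + 9x^4 - 4x^3 + 9x^2 - 9x - 6
Add: -x^5 + 9x^4 - 4x^3 + 16x^2 - 5x + 1


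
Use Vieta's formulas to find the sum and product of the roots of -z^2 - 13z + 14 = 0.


For az^2+bz+c=0: sum = -b/a, product = c/a.
a=-1, b=-13, c=14
Sum = -(-13)/-1 = -13
Product = (14)/-1 = -14


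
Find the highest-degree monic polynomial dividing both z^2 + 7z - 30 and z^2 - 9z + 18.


Factor each:
  z^2 + 7z - 30 = (z - 3)(z + 10)
  z^2 - 9z + 18 = (z - 3)(z - 6)
Common monic factor: z - 3


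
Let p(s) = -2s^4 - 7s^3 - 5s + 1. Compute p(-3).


Using direct substitution:
  -2 * (-3)^4 = -162
  -7 * (-3)^3 = 189
  0 * (-3)^2 = 0
  -5 * (-3)^1 = 15
  constant: 1
Sum = -162 + 189 + 0 + 15 + 1 = 43


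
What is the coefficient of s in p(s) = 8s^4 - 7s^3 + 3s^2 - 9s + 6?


Read off the coefficient of s: -9


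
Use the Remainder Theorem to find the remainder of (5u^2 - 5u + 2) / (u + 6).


By the Remainder Theorem, the remainder equals p(-6):
  5*(-6)^2 = 180
  -5*(-6)^1 = 30
  constant: 2
Sum: 180 + 30 + 2 = 212


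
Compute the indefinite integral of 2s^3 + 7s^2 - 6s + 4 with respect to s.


Reverse power rule on each term:
  ∫ 2s^3 ds = (1/2)s^4
  ∫ 7s^2 ds = (7/3)s^3
  ∫ -6s ds = -3s^2
  ∫ 4 ds = 4s
F(s) = (1/2)s^4 + (7/3)s^3 - 3s^2 + 4s + C


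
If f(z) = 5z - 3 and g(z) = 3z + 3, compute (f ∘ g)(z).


Substitute g(z) into f:
f(g(z)) = 5*(3z + 3) + (-3)
Expand and combine: 15z + 12


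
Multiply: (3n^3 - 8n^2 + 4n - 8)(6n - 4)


Distribute each term of the first polynomial:
  (3n^3)(6n - 4) = 18n^4 - 12n^3
  (-8n^2)(6n - 4) = -48n^3 + 32n^2
  (4n)(6n - 4) = 24n^2 - 16n
  (-8)(6n - 4) = -48n + 32
Sum: 18n^4 - 60n^3 + 56n^2 - 64n + 32


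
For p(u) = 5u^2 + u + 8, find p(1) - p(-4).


p(1) = 14
p(-4) = 84
p(1) - p(-4) = 14 - 84 = -70


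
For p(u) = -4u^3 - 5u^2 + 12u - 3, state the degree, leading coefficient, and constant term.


Highest power of u is 3, with coefficient -4. Constant term is -3.
Degree = 3, leading coefficient = -4, constant term = -3


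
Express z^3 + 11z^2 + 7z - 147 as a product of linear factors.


Try integer roots (divisors of -147). z=3: p(3)=0.
Divide out (z - 3): quotient is z^2 + 14z + 49.
Factor the quadratic: (z + 7)(z + 7)
Result: (z - 3)(z + 7)(z + 7)


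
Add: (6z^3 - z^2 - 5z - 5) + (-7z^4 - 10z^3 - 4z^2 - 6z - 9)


Align terms by degree and add:
  6z^3 - z^2 - 5z - 5
  -7z^4 - 10z^3 - 4z^2 - 6z - 9
= -7z^4 - 4z^3 - 5z^2 - 11z - 14


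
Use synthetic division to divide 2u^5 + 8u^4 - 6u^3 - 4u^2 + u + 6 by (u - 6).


Synthetic division with c = 6. Coefficients: 2, 8, -6, -4, 1, 6
Bring down 2.
  2 * 6 = 12; 12 + 8 = 20
  20 * 6 = 120; 120 - 6 = 114
  114 * 6 = 684; 684 - 4 = 680
  680 * 6 = 4080; 4080 + 1 = 4081
  4081 * 6 = 24486; 24486 + 6 = 24492
Quotient: 2u^4 + 20u^3 + 114u^2 + 680u + 4081, Remainder: 24492


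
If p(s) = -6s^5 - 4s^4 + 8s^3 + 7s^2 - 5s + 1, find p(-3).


Using direct substitution:
  -6 * (-3)^5 = 1458
  -4 * (-3)^4 = -324
  8 * (-3)^3 = -216
  7 * (-3)^2 = 63
  -5 * (-3)^1 = 15
  constant: 1
Sum = 1458 - 324 - 216 + 63 + 15 + 1 = 997


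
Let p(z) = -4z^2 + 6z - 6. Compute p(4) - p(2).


p(4) = -46
p(2) = -10
p(4) - p(2) = -46 + 10 = -36


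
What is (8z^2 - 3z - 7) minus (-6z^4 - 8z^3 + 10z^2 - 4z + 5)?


Distribute the minus sign:
  (8z^2 - 3z - 7)
- (-6z^4 - 8z^3 + 10z^2 - 4z + 5)
Negate second polynomial: 6z^4 + 8z^3 - 10z^2 + 4z - 5
Add: 6z^4 + 8z^3 - 2z^2 + z - 12


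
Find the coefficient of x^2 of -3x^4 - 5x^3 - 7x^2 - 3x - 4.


Read off the coefficient of x^2: -7


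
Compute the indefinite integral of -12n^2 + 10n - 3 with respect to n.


Reverse power rule on each term:
  ∫ -12n^2 dn = -4n^3
  ∫ 10n dn = 5n^2
  ∫ -3 dn = -3n
F(n) = -4n^3 + 5n^2 - 3n + C


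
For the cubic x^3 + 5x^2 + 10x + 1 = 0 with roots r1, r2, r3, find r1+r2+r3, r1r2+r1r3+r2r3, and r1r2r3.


Monic cubic x^3+bx^2+cx+d=0: sum=-b, pairwise sum=c, product=-d.
b=5, c=10, d=1
r1+r2+r3 = -5
r1r2+r1r3+r2r3 = 10
r1r2r3 = -1


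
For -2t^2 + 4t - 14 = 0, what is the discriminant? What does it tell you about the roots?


D = b^2 - 4ac = (4)^2 - 4(-2)(-14) = 16 - 112 = -96
Since D < 0: two complex conjugate roots (no real roots)


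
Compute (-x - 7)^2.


Expand (-x - 7)^2 by repeated multiplication:
= x^2 + 14x + 49


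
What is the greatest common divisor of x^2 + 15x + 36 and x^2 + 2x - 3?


Factor each:
  x^2 + 15x + 36 = (x + 3)(x + 12)
  x^2 + 2x - 3 = (x + 3)(x - 1)
Common monic factor: x + 3


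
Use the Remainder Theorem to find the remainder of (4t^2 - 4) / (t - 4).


By the Remainder Theorem, the remainder equals p(4):
  4*(4)^2 = 64
  0*(4)^1 = 0
  constant: -4
Sum: 64 + 0 - 4 = 60


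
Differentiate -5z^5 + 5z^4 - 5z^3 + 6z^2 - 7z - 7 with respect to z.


Apply the power rule term by term:
  d/dz(-5z^5) = -25z^4
  d/dz(5z^4) = 20z^3
  d/dz(-5z^3) = -15z^2
  d/dz(6z^2) = 12z
  d/dz(-7z) = -7
  d/dz(-7) = 0
p'(z) = -25z^4 + 20z^3 - 15z^2 + 12z - 7


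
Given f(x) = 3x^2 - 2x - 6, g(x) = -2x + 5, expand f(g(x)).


Substitute g(x) into f:
f(g(x)) = 3*(-2x + 5)^2 + (-2)*(-2x + 5) + (-6)
(-2x + 5)^2 = 4x^2 - 20x + 25
Expand and combine: 12x^2 - 56x + 59


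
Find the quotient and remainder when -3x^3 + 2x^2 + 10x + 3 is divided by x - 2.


(-3x^3 + 2x^2 + 10x + 3) / (x - 2)
Step 1: -3x^2 * (x - 2) = -3x^3 + 6x^2; subtract.
Step 2: -4x * (x - 2) = -4x^2 + 8x; subtract.
Step 3: 2 * (x - 2) = 2x - 4; subtract.
Quotient: -3x^2 - 4x + 2, Remainder: 7


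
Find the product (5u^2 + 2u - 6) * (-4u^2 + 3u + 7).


Distribute each term of the first polynomial:
  (5u^2)(-4u^2 + 3u + 7) = -20u^4 + 15u^3 + 35u^2
  (2u)(-4u^2 + 3u + 7) = -8u^3 + 6u^2 + 14u
  (-6)(-4u^2 + 3u + 7) = 24u^2 - 18u - 42
Sum: -20u^4 + 7u^3 + 65u^2 - 4u - 42


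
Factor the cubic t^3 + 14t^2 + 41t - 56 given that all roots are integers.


Try integer roots (divisors of -56). t=1: p(1)=0.
Divide out (t - 1): quotient is t^2 + 15t + 56.
Factor the quadratic: (t + 7)(t + 8)
Result: (t - 1)(t + 7)(t + 8)


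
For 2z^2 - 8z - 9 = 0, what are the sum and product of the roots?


For az^2+bz+c=0: sum = -b/a, product = c/a.
a=2, b=-8, c=-9
Sum = -(-8)/2 = 4
Product = (-9)/2 = -9/2


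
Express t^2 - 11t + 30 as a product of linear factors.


Roots satisfy r1 + r2 = -b/a = 11 and r1*r2 = c/a = 30.
So r1 = 5, r2 = 6.
t^2 - 11t + 30 = (t - r1)(t - r2) = (t - 5)(t - 6)


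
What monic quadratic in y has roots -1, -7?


p(y) = (y + 1)(y + 7)
Expand: y^2 + 8y + 7


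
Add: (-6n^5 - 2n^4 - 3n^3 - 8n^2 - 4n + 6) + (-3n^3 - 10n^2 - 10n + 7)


Align terms by degree and add:
  -6n^5 - 2n^4 - 3n^3 - 8n^2 - 4n + 6
  -3n^3 - 10n^2 - 10n + 7
= -6n^5 - 2n^4 - 6n^3 - 18n^2 - 14n + 13


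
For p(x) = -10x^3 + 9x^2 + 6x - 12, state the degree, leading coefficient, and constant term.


Highest power of x is 3, with coefficient -10. Constant term is -12.
Degree = 3, leading coefficient = -10, constant term = -12


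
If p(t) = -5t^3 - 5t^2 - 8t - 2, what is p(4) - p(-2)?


p(4) = -434
p(-2) = 34
p(4) - p(-2) = -434 - 34 = -468


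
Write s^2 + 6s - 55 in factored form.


Roots satisfy r1 + r2 = -b/a = -6 and r1*r2 = c/a = -55.
So r1 = 5, r2 = -11.
s^2 + 6s - 55 = (s - r1)(s - r2) = (s - 5)(s + 11)


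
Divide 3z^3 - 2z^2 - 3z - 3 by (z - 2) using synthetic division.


Synthetic division with c = 2. Coefficients: 3, -2, -3, -3
Bring down 3.
  3 * 2 = 6; 6 - 2 = 4
  4 * 2 = 8; 8 - 3 = 5
  5 * 2 = 10; 10 - 3 = 7
Quotient: 3z^2 + 4z + 5, Remainder: 7


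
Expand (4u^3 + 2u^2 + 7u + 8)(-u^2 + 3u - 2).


Distribute each term of the first polynomial:
  (4u^3)(-u^2 + 3u - 2) = -4u^5 + 12u^4 - 8u^3
  (2u^2)(-u^2 + 3u - 2) = -2u^4 + 6u^3 - 4u^2
  (7u)(-u^2 + 3u - 2) = -7u^3 + 21u^2 - 14u
  (8)(-u^2 + 3u - 2) = -8u^2 + 24u - 16
Sum: -4u^5 + 10u^4 - 9u^3 + 9u^2 + 10u - 16


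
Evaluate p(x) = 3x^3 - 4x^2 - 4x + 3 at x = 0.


Using direct substitution:
  3 * (0)^3 = 0
  -4 * (0)^2 = 0
  -4 * (0)^1 = 0
  constant: 3
Sum = 0 + 0 + 0 + 3 = 3


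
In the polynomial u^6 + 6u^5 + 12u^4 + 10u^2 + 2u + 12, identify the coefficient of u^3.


Read off the coefficient of u^3: 0


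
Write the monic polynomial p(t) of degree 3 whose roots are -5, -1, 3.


p(t) = (t + 5)(t + 1)(t - 3)
Expand: t^3 + 3t^2 - 13t - 15


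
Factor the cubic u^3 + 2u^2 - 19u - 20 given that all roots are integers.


Try integer roots (divisors of -20). u=-5: p(-5)=0.
Divide out (u + 5): quotient is u^2 - 3u - 4.
Factor the quadratic: (u + 1)(u - 4)
Result: (u + 5)(u + 1)(u - 4)


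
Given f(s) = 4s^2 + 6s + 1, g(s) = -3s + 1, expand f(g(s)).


Substitute g(s) into f:
f(g(s)) = 4*(-3s + 1)^2 + 6*(-3s + 1) + 1
(-3s + 1)^2 = 9s^2 - 6s + 1
Expand and combine: 36s^2 - 42s + 11


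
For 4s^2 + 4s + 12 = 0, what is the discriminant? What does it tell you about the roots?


D = b^2 - 4ac = (4)^2 - 4(4)(12) = 16 - 192 = -176
Since D < 0: two complex conjugate roots (no real roots)


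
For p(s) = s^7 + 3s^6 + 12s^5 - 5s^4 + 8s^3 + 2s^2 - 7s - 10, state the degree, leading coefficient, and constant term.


Highest power of s is 7, with coefficient 1. Constant term is -10.
Degree = 7, leading coefficient = 1, constant term = -10


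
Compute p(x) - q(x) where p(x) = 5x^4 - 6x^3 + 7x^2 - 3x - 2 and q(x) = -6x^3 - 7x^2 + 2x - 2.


Distribute the minus sign:
  (5x^4 - 6x^3 + 7x^2 - 3x - 2)
- (-6x^3 - 7x^2 + 2x - 2)
Negate second polynomial: 6x^3 + 7x^2 - 2x + 2
Add: 5x^4 + 14x^2 - 5x


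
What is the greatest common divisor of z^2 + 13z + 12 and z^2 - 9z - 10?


Factor each:
  z^2 + 13z + 12 = (z + 1)(z + 12)
  z^2 - 9z - 10 = (z + 1)(z - 10)
Common monic factor: z + 1


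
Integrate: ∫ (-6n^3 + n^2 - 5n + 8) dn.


Reverse power rule on each term:
  ∫ -6n^3 dn = -(3/2)n^4
  ∫ n^2 dn = (1/3)n^3
  ∫ -5n dn = -(5/2)n^2
  ∫ 8 dn = 8n
F(n) = -(3/2)n^4 + (1/3)n^3 - (5/2)n^2 + 8n + C


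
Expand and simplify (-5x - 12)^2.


Expand (-5x - 12)^2 by repeated multiplication:
= 25x^2 + 120x + 144


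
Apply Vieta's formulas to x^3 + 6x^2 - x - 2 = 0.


Monic cubic x^3+bx^2+cx+d=0: sum=-b, pairwise sum=c, product=-d.
b=6, c=-1, d=-2
r1+r2+r3 = -6
r1r2+r1r3+r2r3 = -1
r1r2r3 = 2


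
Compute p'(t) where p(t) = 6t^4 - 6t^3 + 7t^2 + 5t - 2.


Apply the power rule term by term:
  d/dt(6t^4) = 24t^3
  d/dt(-6t^3) = -18t^2
  d/dt(7t^2) = 14t
  d/dt(5t) = 5
  d/dt(-2) = 0
p'(t) = 24t^3 - 18t^2 + 14t + 5


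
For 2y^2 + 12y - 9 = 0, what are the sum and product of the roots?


For ay^2+by+c=0: sum = -b/a, product = c/a.
a=2, b=12, c=-9
Sum = -(12)/2 = -6
Product = (-9)/2 = -9/2


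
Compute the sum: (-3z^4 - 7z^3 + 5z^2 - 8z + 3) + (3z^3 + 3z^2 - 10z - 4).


Align terms by degree and add:
  -3z^4 - 7z^3 + 5z^2 - 8z + 3
+ 3z^3 + 3z^2 - 10z - 4
= -3z^4 - 4z^3 + 8z^2 - 18z - 1


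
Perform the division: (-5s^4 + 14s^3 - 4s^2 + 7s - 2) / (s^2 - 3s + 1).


(-5s^4 + 14s^3 - 4s^2 + 7s - 2) / (s^2 - 3s + 1)
Step 1: -5s^2 * (s^2 - 3s + 1) = -5s^4 + 15s^3 - 5s^2; subtract.
Step 2: -s * (s^2 - 3s + 1) = -s^3 + 3s^2 - s; subtract.
Step 3: -2 * (s^2 - 3s + 1) = -2s^2 + 6s - 2; subtract.
Quotient: -5s^2 - s - 2, Remainder: 2s


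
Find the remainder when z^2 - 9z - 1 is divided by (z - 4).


By the Remainder Theorem, the remainder equals p(4):
  1*(4)^2 = 16
  -9*(4)^1 = -36
  constant: -1
Sum: 16 - 36 - 1 = -21


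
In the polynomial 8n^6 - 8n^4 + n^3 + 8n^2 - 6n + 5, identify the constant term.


Read off the constant term: 5


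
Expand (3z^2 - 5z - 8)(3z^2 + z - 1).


Distribute each term of the first polynomial:
  (3z^2)(3z^2 + z - 1) = 9z^4 + 3z^3 - 3z^2
  (-5z)(3z^2 + z - 1) = -15z^3 - 5z^2 + 5z
  (-8)(3z^2 + z - 1) = -24z^2 - 8z + 8
Sum: 9z^4 - 12z^3 - 32z^2 - 3z + 8


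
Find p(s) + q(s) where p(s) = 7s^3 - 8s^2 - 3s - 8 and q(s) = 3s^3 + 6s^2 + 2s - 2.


Align terms by degree and add:
  7s^3 - 8s^2 - 3s - 8
+ 3s^3 + 6s^2 + 2s - 2
= 10s^3 - 2s^2 - s - 10


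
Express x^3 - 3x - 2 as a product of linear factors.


Try integer roots (divisors of -2). x=-1: p(-1)=0.
Divide out (x + 1): quotient is x^2 - x - 2.
Factor the quadratic: (x + 1)(x - 2)
Result: (x + 1)(x + 1)(x - 2)


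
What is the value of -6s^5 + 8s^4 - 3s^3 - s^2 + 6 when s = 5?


Using direct substitution:
  -6 * (5)^5 = -18750
  8 * (5)^4 = 5000
  -3 * (5)^3 = -375
  -1 * (5)^2 = -25
  0 * (5)^1 = 0
  constant: 6
Sum = -18750 + 5000 - 375 - 25 + 0 + 6 = -14144


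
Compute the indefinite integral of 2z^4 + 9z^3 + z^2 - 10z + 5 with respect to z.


Reverse power rule on each term:
  ∫ 2z^4 dz = (2/5)z^5
  ∫ 9z^3 dz = (9/4)z^4
  ∫ z^2 dz = (1/3)z^3
  ∫ -10z dz = -5z^2
  ∫ 5 dz = 5z
F(z) = (2/5)z^5 + (9/4)z^4 + (1/3)z^3 - 5z^2 + 5z + C


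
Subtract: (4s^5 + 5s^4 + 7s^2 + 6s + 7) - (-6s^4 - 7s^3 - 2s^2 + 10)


Distribute the minus sign:
  (4s^5 + 5s^4 + 7s^2 + 6s + 7)
- (-6s^4 - 7s^3 - 2s^2 + 10)
Negate second polynomial: 6s^4 + 7s^3 + 2s^2 - 10
Add: 4s^5 + 11s^4 + 7s^3 + 9s^2 + 6s - 3


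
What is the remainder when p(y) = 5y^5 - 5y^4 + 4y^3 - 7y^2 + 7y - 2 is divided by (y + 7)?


By the Remainder Theorem, the remainder equals p(-7):
  5*(-7)^5 = -84035
  -5*(-7)^4 = -12005
  4*(-7)^3 = -1372
  -7*(-7)^2 = -343
  7*(-7)^1 = -49
  constant: -2
Sum: -84035 - 12005 - 1372 - 343 - 49 - 2 = -97806


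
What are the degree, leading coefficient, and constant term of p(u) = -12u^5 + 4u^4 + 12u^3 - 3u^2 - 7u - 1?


Highest power of u is 5, with coefficient -12. Constant term is -1.
Degree = 5, leading coefficient = -12, constant term = -1


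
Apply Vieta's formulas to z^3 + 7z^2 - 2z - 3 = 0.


Monic cubic z^3+bz^2+cz+d=0: sum=-b, pairwise sum=c, product=-d.
b=7, c=-2, d=-3
r1+r2+r3 = -7
r1r2+r1r3+r2r3 = -2
r1r2r3 = 3


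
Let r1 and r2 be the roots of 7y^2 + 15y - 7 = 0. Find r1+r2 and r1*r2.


For ay^2+by+c=0: sum = -b/a, product = c/a.
a=7, b=15, c=-7
Sum = -(15)/7 = -15/7
Product = (-7)/7 = -1


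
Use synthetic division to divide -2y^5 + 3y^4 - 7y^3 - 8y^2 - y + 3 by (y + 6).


Synthetic division with c = -6. Coefficients: -2, 3, -7, -8, -1, 3
Bring down -2.
  -2 * -6 = 12; 12 + 3 = 15
  15 * -6 = -90; -90 - 7 = -97
  -97 * -6 = 582; 582 - 8 = 574
  574 * -6 = -3444; -3444 - 1 = -3445
  -3445 * -6 = 20670; 20670 + 3 = 20673
Quotient: -2y^4 + 15y^3 - 97y^2 + 574y - 3445, Remainder: 20673


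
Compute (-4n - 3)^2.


Expand (-4n - 3)^2 by repeated multiplication:
= 16n^2 + 24n + 9


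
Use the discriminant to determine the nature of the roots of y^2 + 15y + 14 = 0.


D = b^2 - 4ac = (15)^2 - 4(1)(14) = 225 - 56 = 169
Since D > 0: two distinct rational roots


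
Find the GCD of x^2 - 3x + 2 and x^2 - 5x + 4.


Factor each:
  x^2 - 3x + 2 = (x - 1)(x - 2)
  x^2 - 5x + 4 = (x - 1)(x - 4)
Common monic factor: x - 1


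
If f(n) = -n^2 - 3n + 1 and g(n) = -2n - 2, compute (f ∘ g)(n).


Substitute g(n) into f:
f(g(n)) = -1*(-2n - 2)^2 + (-3)*(-2n - 2) + 1
(-2n - 2)^2 = 4n^2 + 8n + 4
Expand and combine: -4n^2 - 2n + 3


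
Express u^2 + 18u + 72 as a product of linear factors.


Roots satisfy r1 + r2 = -b/a = -18 and r1*r2 = c/a = 72.
So r1 = -12, r2 = -6.
u^2 + 18u + 72 = (u - r1)(u - r2) = (u + 12)(u + 6)


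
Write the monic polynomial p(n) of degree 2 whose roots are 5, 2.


p(n) = (n - 5)(n - 2)
Expand: n^2 - 7n + 10


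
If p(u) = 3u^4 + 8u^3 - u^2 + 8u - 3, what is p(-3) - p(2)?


p(-3) = -9
p(2) = 121
p(-3) - p(2) = -9 - 121 = -130


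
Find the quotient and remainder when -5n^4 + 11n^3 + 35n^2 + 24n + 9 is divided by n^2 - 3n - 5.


(-5n^4 + 11n^3 + 35n^2 + 24n + 9) / (n^2 - 3n - 5)
Step 1: -5n^2 * (n^2 - 3n - 5) = -5n^4 + 15n^3 + 25n^2; subtract.
Step 2: -4n * (n^2 - 3n - 5) = -4n^3 + 12n^2 + 20n; subtract.
Step 3: -2 * (n^2 - 3n - 5) = -2n^2 + 6n + 10; subtract.
Quotient: -5n^2 - 4n - 2, Remainder: -2n - 1


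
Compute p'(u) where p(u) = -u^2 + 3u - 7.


Apply the power rule term by term:
  d/du(-u^2) = -2u
  d/du(3u) = 3
  d/du(-7) = 0
p'(u) = -2u + 3


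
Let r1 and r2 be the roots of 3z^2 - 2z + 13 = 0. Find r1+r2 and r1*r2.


For az^2+bz+c=0: sum = -b/a, product = c/a.
a=3, b=-2, c=13
Sum = -(-2)/3 = 2/3
Product = (13)/3 = 13/3


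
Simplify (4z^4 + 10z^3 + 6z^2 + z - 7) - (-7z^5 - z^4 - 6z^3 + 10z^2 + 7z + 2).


Distribute the minus sign:
  (4z^4 + 10z^3 + 6z^2 + z - 7)
- (-7z^5 - z^4 - 6z^3 + 10z^2 + 7z + 2)
Negate second polynomial: 7z^5 + z^4 + 6z^3 - 10z^2 - 7z - 2
Add: 7z^5 + 5z^4 + 16z^3 - 4z^2 - 6z - 9


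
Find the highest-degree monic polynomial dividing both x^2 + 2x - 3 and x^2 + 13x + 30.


Factor each:
  x^2 + 2x - 3 = (x + 3)(x - 1)
  x^2 + 13x + 30 = (x + 3)(x + 10)
Common monic factor: x + 3


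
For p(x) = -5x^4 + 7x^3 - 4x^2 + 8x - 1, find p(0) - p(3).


p(0) = -1
p(3) = -229
p(0) - p(3) = -1 + 229 = 228


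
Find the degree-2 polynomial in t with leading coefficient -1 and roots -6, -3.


p(t) = -(t + 6)(t + 3)
Expand: -t^2 - 9t - 18


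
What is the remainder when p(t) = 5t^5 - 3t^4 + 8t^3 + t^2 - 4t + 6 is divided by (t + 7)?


By the Remainder Theorem, the remainder equals p(-7):
  5*(-7)^5 = -84035
  -3*(-7)^4 = -7203
  8*(-7)^3 = -2744
  1*(-7)^2 = 49
  -4*(-7)^1 = 28
  constant: 6
Sum: -84035 - 7203 - 2744 + 49 + 28 + 6 = -93899


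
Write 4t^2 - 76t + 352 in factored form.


Roots satisfy r1 + r2 = -b/a = 19 and r1*r2 = c/a = 88.
So r1 = 8, r2 = 11.
4t^2 - 76t + 352 = 4(t - r1)(t - r2) = 4(t - 8)(t - 11)


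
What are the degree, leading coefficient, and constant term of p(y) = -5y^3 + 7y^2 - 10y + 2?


Highest power of y is 3, with coefficient -5. Constant term is 2.
Degree = 3, leading coefficient = -5, constant term = 2


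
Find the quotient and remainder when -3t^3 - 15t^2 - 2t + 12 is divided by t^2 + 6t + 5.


(-3t^3 - 15t^2 - 2t + 12) / (t^2 + 6t + 5)
Step 1: -3t * (t^2 + 6t + 5) = -3t^3 - 18t^2 - 15t; subtract.
Step 2: 3 * (t^2 + 6t + 5) = 3t^2 + 18t + 15; subtract.
Quotient: -3t + 3, Remainder: -5t - 3


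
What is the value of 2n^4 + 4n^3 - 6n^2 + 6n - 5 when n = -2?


Using direct substitution:
  2 * (-2)^4 = 32
  4 * (-2)^3 = -32
  -6 * (-2)^2 = -24
  6 * (-2)^1 = -12
  constant: -5
Sum = 32 - 32 - 24 - 12 - 5 = -41


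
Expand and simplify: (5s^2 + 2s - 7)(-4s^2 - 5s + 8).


Distribute each term of the first polynomial:
  (5s^2)(-4s^2 - 5s + 8) = -20s^4 - 25s^3 + 40s^2
  (2s)(-4s^2 - 5s + 8) = -8s^3 - 10s^2 + 16s
  (-7)(-4s^2 - 5s + 8) = 28s^2 + 35s - 56
Sum: -20s^4 - 33s^3 + 58s^2 + 51s - 56


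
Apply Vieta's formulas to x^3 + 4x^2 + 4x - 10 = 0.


Monic cubic x^3+bx^2+cx+d=0: sum=-b, pairwise sum=c, product=-d.
b=4, c=4, d=-10
r1+r2+r3 = -4
r1r2+r1r3+r2r3 = 4
r1r2r3 = 10


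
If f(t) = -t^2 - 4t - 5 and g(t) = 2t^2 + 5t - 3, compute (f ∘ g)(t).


Substitute g(t) into f:
f(g(t)) = -1*(2t^2 + 5t - 3)^2 + (-4)*(2t^2 + 5t - 3) + (-5)
(2t^2 + 5t - 3)^2 = 4t^4 + 20t^3 + 13t^2 - 30t + 9
Expand and combine: -4t^4 - 20t^3 - 21t^2 + 10t - 2


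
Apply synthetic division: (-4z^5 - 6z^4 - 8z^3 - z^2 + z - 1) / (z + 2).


Synthetic division with c = -2. Coefficients: -4, -6, -8, -1, 1, -1
Bring down -4.
  -4 * -2 = 8; 8 - 6 = 2
  2 * -2 = -4; -4 - 8 = -12
  -12 * -2 = 24; 24 - 1 = 23
  23 * -2 = -46; -46 + 1 = -45
  -45 * -2 = 90; 90 - 1 = 89
Quotient: -4z^4 + 2z^3 - 12z^2 + 23z - 45, Remainder: 89


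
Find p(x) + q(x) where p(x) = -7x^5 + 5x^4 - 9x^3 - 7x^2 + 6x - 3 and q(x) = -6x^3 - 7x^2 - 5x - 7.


Align terms by degree and add:
  -7x^5 + 5x^4 - 9x^3 - 7x^2 + 6x - 3
  -6x^3 - 7x^2 - 5x - 7
= -7x^5 + 5x^4 - 15x^3 - 14x^2 + x - 10


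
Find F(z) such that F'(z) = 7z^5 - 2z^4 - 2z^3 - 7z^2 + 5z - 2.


Reverse power rule on each term:
  ∫ 7z^5 dz = (7/6)z^6
  ∫ -2z^4 dz = -(2/5)z^5
  ∫ -2z^3 dz = -(1/2)z^4
  ∫ -7z^2 dz = -(7/3)z^3
  ∫ 5z dz = (5/2)z^2
  ∫ -2 dz = -2z
F(z) = (7/6)z^6 - (2/5)z^5 - (1/2)z^4 - (7/3)z^3 + (5/2)z^2 - 2z + C


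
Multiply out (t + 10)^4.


Expand (t + 10)^4 by repeated multiplication:
  (t + 10)^2 = t^2 + 20t + 100
  (t + 10)^3 = t^3 + 30t^2 + 300t + 1000
= t^4 + 40t^3 + 600t^2 + 4000t + 10000


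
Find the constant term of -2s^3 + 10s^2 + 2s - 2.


Read off the constant term: -2


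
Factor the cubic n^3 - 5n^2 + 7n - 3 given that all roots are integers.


Try integer roots (divisors of -3). n=1: p(1)=0.
Divide out (n - 1): quotient is n^2 - 4n + 3.
Factor the quadratic: (n - 1)(n - 3)
Result: (n - 1)(n - 1)(n - 3)


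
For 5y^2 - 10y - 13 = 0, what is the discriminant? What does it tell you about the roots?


D = b^2 - 4ac = (-10)^2 - 4(5)(-13) = 100 + 260 = 360
Since D > 0: two distinct irrational roots


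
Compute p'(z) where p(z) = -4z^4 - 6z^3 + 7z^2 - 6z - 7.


Apply the power rule term by term:
  d/dz(-4z^4) = -16z^3
  d/dz(-6z^3) = -18z^2
  d/dz(7z^2) = 14z
  d/dz(-6z) = -6
  d/dz(-7) = 0
p'(z) = -16z^3 - 18z^2 + 14z - 6


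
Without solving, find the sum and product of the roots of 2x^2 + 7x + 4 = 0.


For ax^2+bx+c=0: sum = -b/a, product = c/a.
a=2, b=7, c=4
Sum = -(7)/2 = -7/2
Product = (4)/2 = 2


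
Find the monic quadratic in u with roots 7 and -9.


p(u) = (u - 7)(u + 9)
Expand: u^2 + 2u - 63


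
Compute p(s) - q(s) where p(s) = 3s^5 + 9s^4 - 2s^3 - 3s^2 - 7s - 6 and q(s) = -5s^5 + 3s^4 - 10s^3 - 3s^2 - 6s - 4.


Distribute the minus sign:
  (3s^5 + 9s^4 - 2s^3 - 3s^2 - 7s - 6)
- (-5s^5 + 3s^4 - 10s^3 - 3s^2 - 6s - 4)
Negate second polynomial: 5s^5 - 3s^4 + 10s^3 + 3s^2 + 6s + 4
Add: 8s^5 + 6s^4 + 8s^3 - s - 2


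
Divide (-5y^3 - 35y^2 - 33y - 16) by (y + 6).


(-5y^3 - 35y^2 - 33y - 16) / (y + 6)
Step 1: -5y^2 * (y + 6) = -5y^3 - 30y^2; subtract.
Step 2: -5y * (y + 6) = -5y^2 - 30y; subtract.
Step 3: -3 * (y + 6) = -3y - 18; subtract.
Quotient: -5y^2 - 5y - 3, Remainder: 2


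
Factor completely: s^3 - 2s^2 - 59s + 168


Try integer roots (divisors of 168). s=7: p(7)=0.
Divide out (s - 7): quotient is s^2 + 5s - 24.
Factor the quadratic: (s + 8)(s - 3)
Result: (s - 7)(s + 8)(s - 3)


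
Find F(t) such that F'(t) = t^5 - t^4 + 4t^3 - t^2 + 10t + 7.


Reverse power rule on each term:
  ∫ t^5 dt = (1/6)t^6
  ∫ -t^4 dt = -(1/5)t^5
  ∫ 4t^3 dt = t^4
  ∫ -t^2 dt = -(1/3)t^3
  ∫ 10t dt = 5t^2
  ∫ 7 dt = 7t
F(t) = (1/6)t^6 - (1/5)t^5 + t^4 - (1/3)t^3 + 5t^2 + 7t + C


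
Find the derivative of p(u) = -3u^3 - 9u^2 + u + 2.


Apply the power rule term by term:
  d/du(-3u^3) = -9u^2
  d/du(-9u^2) = -18u
  d/du(u) = 1
  d/du(2) = 0
p'(u) = -9u^2 - 18u + 1


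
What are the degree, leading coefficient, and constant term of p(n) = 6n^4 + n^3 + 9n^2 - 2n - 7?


Highest power of n is 4, with coefficient 6. Constant term is -7.
Degree = 4, leading coefficient = 6, constant term = -7


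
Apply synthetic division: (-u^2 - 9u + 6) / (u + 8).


Synthetic division with c = -8. Coefficients: -1, -9, 6
Bring down -1.
  -1 * -8 = 8; 8 - 9 = -1
  -1 * -8 = 8; 8 + 6 = 14
Quotient: -u - 1, Remainder: 14


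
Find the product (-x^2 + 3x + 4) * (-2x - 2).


Distribute each term of the first polynomial:
  (-x^2)(-2x - 2) = 2x^3 + 2x^2
  (3x)(-2x - 2) = -6x^2 - 6x
  (4)(-2x - 2) = -8x - 8
Sum: 2x^3 - 4x^2 - 14x - 8


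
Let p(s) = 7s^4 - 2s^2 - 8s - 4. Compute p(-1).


Using direct substitution:
  7 * (-1)^4 = 7
  0 * (-1)^3 = 0
  -2 * (-1)^2 = -2
  -8 * (-1)^1 = 8
  constant: -4
Sum = 7 + 0 - 2 + 8 - 4 = 9


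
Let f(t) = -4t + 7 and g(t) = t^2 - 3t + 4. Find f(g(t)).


Substitute g(t) into f:
f(g(t)) = -4*(t^2 - 3t + 4) + 7
Expand and combine: -4t^2 + 12t - 9


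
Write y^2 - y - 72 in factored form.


Roots satisfy r1 + r2 = -b/a = 1 and r1*r2 = c/a = -72.
So r1 = 9, r2 = -8.
y^2 - y - 72 = (y - r1)(y - r2) = (y - 9)(y + 8)


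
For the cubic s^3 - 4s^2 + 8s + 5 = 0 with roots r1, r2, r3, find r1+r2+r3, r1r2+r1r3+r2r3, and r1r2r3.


Monic cubic s^3+bs^2+cs+d=0: sum=-b, pairwise sum=c, product=-d.
b=-4, c=8, d=5
r1+r2+r3 = 4
r1r2+r1r3+r2r3 = 8
r1r2r3 = -5


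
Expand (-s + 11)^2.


Expand (-s + 11)^2 by repeated multiplication:
= s^2 - 22s + 121


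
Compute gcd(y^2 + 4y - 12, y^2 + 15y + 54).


Factor each:
  y^2 + 4y - 12 = (y + 6)(y - 2)
  y^2 + 15y + 54 = (y + 6)(y + 9)
Common monic factor: y + 6


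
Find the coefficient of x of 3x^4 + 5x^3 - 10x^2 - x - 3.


Read off the coefficient of x: -1


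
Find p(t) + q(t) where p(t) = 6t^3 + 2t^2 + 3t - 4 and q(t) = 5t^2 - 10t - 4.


Align terms by degree and add:
  6t^3 + 2t^2 + 3t - 4
+ 5t^2 - 10t - 4
= 6t^3 + 7t^2 - 7t - 8


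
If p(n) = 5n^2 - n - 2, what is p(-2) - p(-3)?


p(-2) = 20
p(-3) = 46
p(-2) - p(-3) = 20 - 46 = -26


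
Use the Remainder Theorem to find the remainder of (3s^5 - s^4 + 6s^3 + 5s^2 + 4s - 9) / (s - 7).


By the Remainder Theorem, the remainder equals p(7):
  3*(7)^5 = 50421
  -1*(7)^4 = -2401
  6*(7)^3 = 2058
  5*(7)^2 = 245
  4*(7)^1 = 28
  constant: -9
Sum: 50421 - 2401 + 2058 + 245 + 28 - 9 = 50342


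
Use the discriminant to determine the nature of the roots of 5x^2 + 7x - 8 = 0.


D = b^2 - 4ac = (7)^2 - 4(5)(-8) = 49 + 160 = 209
Since D > 0: two distinct irrational roots


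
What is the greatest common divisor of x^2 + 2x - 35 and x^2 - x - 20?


Factor each:
  x^2 + 2x - 35 = (x - 5)(x + 7)
  x^2 - x - 20 = (x - 5)(x + 4)
Common monic factor: x - 5


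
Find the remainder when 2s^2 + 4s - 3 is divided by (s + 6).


By the Remainder Theorem, the remainder equals p(-6):
  2*(-6)^2 = 72
  4*(-6)^1 = -24
  constant: -3
Sum: 72 - 24 - 3 = 45


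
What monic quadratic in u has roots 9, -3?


p(u) = (u - 9)(u + 3)
Expand: u^2 - 6u - 27


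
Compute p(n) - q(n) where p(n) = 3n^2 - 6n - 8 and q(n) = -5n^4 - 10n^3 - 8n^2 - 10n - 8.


Distribute the minus sign:
  (3n^2 - 6n - 8)
- (-5n^4 - 10n^3 - 8n^2 - 10n - 8)
Negate second polynomial: 5n^4 + 10n^3 + 8n^2 + 10n + 8
Add: 5n^4 + 10n^3 + 11n^2 + 4n


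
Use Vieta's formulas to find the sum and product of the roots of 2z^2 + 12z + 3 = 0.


For az^2+bz+c=0: sum = -b/a, product = c/a.
a=2, b=12, c=3
Sum = -(12)/2 = -6
Product = (3)/2 = 3/2


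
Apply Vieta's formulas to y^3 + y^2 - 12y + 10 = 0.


Monic cubic y^3+by^2+cy+d=0: sum=-b, pairwise sum=c, product=-d.
b=1, c=-12, d=10
r1+r2+r3 = -1
r1r2+r1r3+r2r3 = -12
r1r2r3 = -10


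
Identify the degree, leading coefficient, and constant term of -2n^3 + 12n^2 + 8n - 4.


Highest power of n is 3, with coefficient -2. Constant term is -4.
Degree = 3, leading coefficient = -2, constant term = -4


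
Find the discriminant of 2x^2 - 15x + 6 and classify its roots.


D = b^2 - 4ac = (-15)^2 - 4(2)(6) = 225 - 48 = 177
Since D > 0: two distinct irrational roots


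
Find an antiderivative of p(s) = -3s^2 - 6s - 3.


Reverse power rule on each term:
  ∫ -3s^2 ds = -s^3
  ∫ -6s ds = -3s^2
  ∫ -3 ds = -3s
F(s) = -s^3 - 3s^2 - 3s + C


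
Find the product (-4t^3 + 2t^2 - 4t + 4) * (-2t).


Distribute each term of the first polynomial:
  (-4t^3)(-2t) = 8t^4
  (2t^2)(-2t) = -4t^3
  (-4t)(-2t) = 8t^2
  (4)(-2t) = -8t
Sum: 8t^4 - 4t^3 + 8t^2 - 8t


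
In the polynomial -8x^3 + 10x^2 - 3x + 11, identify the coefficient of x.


Read off the coefficient of x: -3


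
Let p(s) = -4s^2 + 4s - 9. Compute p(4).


Using direct substitution:
  -4 * (4)^2 = -64
  4 * (4)^1 = 16
  constant: -9
Sum = -64 + 16 - 9 = -57


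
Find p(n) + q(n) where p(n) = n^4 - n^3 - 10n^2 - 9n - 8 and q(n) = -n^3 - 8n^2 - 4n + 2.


Align terms by degree and add:
  n^4 - n^3 - 10n^2 - 9n - 8
  -n^3 - 8n^2 - 4n + 2
= n^4 - 2n^3 - 18n^2 - 13n - 6


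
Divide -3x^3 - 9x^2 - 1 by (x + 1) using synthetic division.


Synthetic division with c = -1. Coefficients: -3, -9, 0, -1
Bring down -3.
  -3 * -1 = 3; 3 - 9 = -6
  -6 * -1 = 6; 6 + 0 = 6
  6 * -1 = -6; -6 - 1 = -7
Quotient: -3x^2 - 6x + 6, Remainder: -7


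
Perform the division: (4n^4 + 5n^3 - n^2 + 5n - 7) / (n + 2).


(4n^4 + 5n^3 - n^2 + 5n - 7) / (n + 2)
Step 1: 4n^3 * (n + 2) = 4n^4 + 8n^3; subtract.
Step 2: -3n^2 * (n + 2) = -3n^3 - 6n^2; subtract.
Step 3: 5n * (n + 2) = 5n^2 + 10n; subtract.
Step 4: -5 * (n + 2) = -5n - 10; subtract.
Quotient: 4n^3 - 3n^2 + 5n - 5, Remainder: 3


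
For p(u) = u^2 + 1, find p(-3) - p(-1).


p(-3) = 10
p(-1) = 2
p(-3) - p(-1) = 10 - 2 = 8


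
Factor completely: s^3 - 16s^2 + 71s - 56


Try integer roots (divisors of -56). s=1: p(1)=0.
Divide out (s - 1): quotient is s^2 - 15s + 56.
Factor the quadratic: (s - 8)(s - 7)
Result: (s - 1)(s - 8)(s - 7)


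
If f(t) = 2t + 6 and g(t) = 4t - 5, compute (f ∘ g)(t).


Substitute g(t) into f:
f(g(t)) = 2*(4t - 5) + 6
Expand and combine: 8t - 4


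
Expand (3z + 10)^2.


Expand (3z + 10)^2 by repeated multiplication:
= 9z^2 + 60z + 100


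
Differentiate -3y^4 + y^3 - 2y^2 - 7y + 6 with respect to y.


Apply the power rule term by term:
  d/dy(-3y^4) = -12y^3
  d/dy(y^3) = 3y^2
  d/dy(-2y^2) = -4y
  d/dy(-7y) = -7
  d/dy(6) = 0
p'(y) = -12y^3 + 3y^2 - 4y - 7


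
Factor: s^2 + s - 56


Roots satisfy r1 + r2 = -b/a = -1 and r1*r2 = c/a = -56.
So r1 = -8, r2 = 7.
s^2 + s - 56 = (s - r1)(s - r2) = (s + 8)(s - 7)


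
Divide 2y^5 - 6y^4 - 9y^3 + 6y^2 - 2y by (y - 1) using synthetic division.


Synthetic division with c = 1. Coefficients: 2, -6, -9, 6, -2, 0
Bring down 2.
  2 * 1 = 2; 2 - 6 = -4
  -4 * 1 = -4; -4 - 9 = -13
  -13 * 1 = -13; -13 + 6 = -7
  -7 * 1 = -7; -7 - 2 = -9
  -9 * 1 = -9; -9 + 0 = -9
Quotient: 2y^4 - 4y^3 - 13y^2 - 7y - 9, Remainder: -9


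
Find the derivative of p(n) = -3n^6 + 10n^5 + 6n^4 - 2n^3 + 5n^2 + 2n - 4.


Apply the power rule term by term:
  d/dn(-3n^6) = -18n^5
  d/dn(10n^5) = 50n^4
  d/dn(6n^4) = 24n^3
  d/dn(-2n^3) = -6n^2
  d/dn(5n^2) = 10n
  d/dn(2n) = 2
  d/dn(-4) = 0
p'(n) = -18n^5 + 50n^4 + 24n^3 - 6n^2 + 10n + 2


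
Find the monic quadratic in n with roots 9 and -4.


p(n) = (n - 9)(n + 4)
Expand: n^2 - 5n - 36
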